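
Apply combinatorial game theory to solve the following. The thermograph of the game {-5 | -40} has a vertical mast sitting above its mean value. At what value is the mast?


Game = {-5 | -40}, a switch {a | b} with numbers a > b.
Its thermograph has left wall a - t and right wall b + t, which meet at t = (a - b)/2, where both equal (a + b)/2. So the mast (mean value) is at (a + b)/2.
Mean = (-5 + (-40))/2 = -45/2 = -45/2

-45/2


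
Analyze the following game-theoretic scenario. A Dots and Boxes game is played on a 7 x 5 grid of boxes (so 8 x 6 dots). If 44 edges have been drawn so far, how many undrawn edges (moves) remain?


Grid: 7 x 5 boxes, i.e. 8 rows and 6 columns of dots.
Horizontal edges: (rows + 1) * cols = 8 * 5 = 40
Vertical edges: rows * (cols + 1) = 7 * 6 = 42
Total edges: 40 + 42 = 82
Edges drawn: 44
Remaining: 82 - 44 = 38

38


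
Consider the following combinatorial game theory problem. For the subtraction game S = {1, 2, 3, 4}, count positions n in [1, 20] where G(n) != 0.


Subtraction set S = {1, 2, 3, 4}, so G(n) = n mod 5.
G(n) = 0 when n is a multiple of 5.
Multiples of 5 in [1, 20]: 4
N-positions (nonzero Grundy) = 20 - 4 = 16

16


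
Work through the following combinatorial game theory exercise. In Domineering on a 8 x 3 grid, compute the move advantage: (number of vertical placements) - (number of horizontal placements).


Board is 8 x 3 (rows x cols).
Left (vertical) placements: (rows-1) * cols = 7 * 3 = 21
Right (horizontal) placements: rows * (cols-1) = 8 * 2 = 16
Advantage = Left - Right = 21 - 16 = 5

5


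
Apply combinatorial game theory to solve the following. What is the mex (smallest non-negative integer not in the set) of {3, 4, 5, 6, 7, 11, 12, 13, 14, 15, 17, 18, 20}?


Set = {3, 4, 5, 6, 7, 11, 12, 13, 14, 15, 17, 18, 20}
0 is NOT in the set. This is the mex.
mex = 0

0


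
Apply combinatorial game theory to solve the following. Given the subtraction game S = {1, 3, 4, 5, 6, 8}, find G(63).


The subtraction set is S = {1, 3, 4, 5, 6, 8}.
G(k) = mex{ G(k - s) : s in S, s <= k }. We compute iteratively: G(0) = 0.
G(1) = mex({0}) = 1
G(2) = mex({1}) = 0
G(3) = mex({0}) = 1
G(4) = mex({0, 1}) = 2
G(5) = mex({0, 1, 2}) = 3
G(6) = mex({0, 1, 3}) = 2
G(7) = mex({0, 1, 2}) = 3
G(8) = mex({0, 1, 2, 3}) = 4
G(9) = mex({1, 2, 3, 4}) = 0
G(10) = mex({0, 2, 3}) = 1
G(11) = mex({1, 2, 3, 4}) = 0
G(12) = mex({0, 2, 3, 4}) = 1
G(13) = mex({0, 1, 3, 4}) = 2
G(14) = mex({0, 1, 2, 4}) = 3
G(15) = mex({0, 1, 3}) = 2
G(16) = mex({0, 1, 2, 4}) = 3
Observe that G(9)..G(16) = 0, 1, 0, 1, 2, 3, 2, 3 repeats G(0)..G(7) = 0, 1, 0, 1, 2, 3, 2, 3.
For k >= max(S) = 8, G(k) is determined by the previous 8 values G(k-8)..G(k-1); a window of 8 consecutive values has recurred shifted by 9, so by induction G(k + 9) = G(k) for all k >= 0: the sequence is periodic from the start with period 9.
One period: G(0..8) = 0, 1, 0, 1, 2, 3, 2, 3, 4.
63 mod 9 = 0, so G(63) = G(0) = 0.

0


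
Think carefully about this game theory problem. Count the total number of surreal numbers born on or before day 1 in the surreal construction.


Day 0: {|} = 0 is born. Count = 1.
Day n: the number of surreal numbers born by day n is 2^(n+1) - 1.
By day 0: 2^1 - 1 = 1
By day 1: 2^2 - 1 = 3
By day 1: 3 surreal numbers.

3


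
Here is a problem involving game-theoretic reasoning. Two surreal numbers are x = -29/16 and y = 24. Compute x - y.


x = -29/16, y = 24
Converting to common denominator: 16
x = -29/16, y = 384/16
x - y = -29/16 - 24 = -413/16

-413/16


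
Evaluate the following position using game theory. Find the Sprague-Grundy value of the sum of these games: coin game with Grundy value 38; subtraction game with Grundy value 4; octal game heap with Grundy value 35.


By the Sprague-Grundy theorem, the Grundy value of a sum of games is the XOR of individual Grundy values.
coin game: Grundy value = 38. Running XOR: 0 XOR 38 = 38
subtraction game: Grundy value = 4. Running XOR: 38 XOR 4 = 34
octal game heap: Grundy value = 35. Running XOR: 34 XOR 35 = 1
The combined Grundy value is 1.

1


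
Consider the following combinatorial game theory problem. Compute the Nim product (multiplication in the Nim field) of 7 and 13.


Nim multiplication is bilinear over XOR: (u XOR v) * w = (u*w) XOR (v*w).
So we split each operand into its bit components and XOR the pairwise Nim products.
7 = 1 + 2 + 4 (as XOR of powers of 2).
13 = 1 + 4 + 8 (as XOR of powers of 2).
Using the standard Nim-product table on single bits:
  2*2 = 3,   2*4 = 8,   2*8 = 12,
  4*4 = 6,   4*8 = 11,  8*8 = 13,
and  1*x = x (identity), k*l = l*k (commutative).
Pairwise Nim products:
  1 * 1 = 1
  1 * 4 = 4
  1 * 8 = 8
  2 * 1 = 2
  2 * 4 = 8
  2 * 8 = 12
  4 * 1 = 4
  4 * 4 = 6
  4 * 8 = 11
XOR them: 1 XOR 4 XOR 8 XOR 2 XOR 8 XOR 12 XOR 4 XOR 6 XOR 11 = 2.
Result: 7 * 13 = 2 (in Nim).

2


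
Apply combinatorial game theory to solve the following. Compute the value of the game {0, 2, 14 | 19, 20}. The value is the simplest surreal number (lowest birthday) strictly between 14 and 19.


Left options: {0, 2, 14}, max = 14
Right options: {19, 20}, min = 19
All options are numbers and max(Left) < min(Right), so by the simplicity theorem the value is the simplest (earliest-born) number strictly between 14 and 19.
Integers 15 through 18 all lie strictly between 14 and 19.
Among integers, the simplest (lowest birthday = smallest |n|; 0 is born on day 0, +-n on day n) is 15.
No non-integer in the interval can be simpler: if x is a non-integer in the interval, then floor(x) or ceil(x) also lies in the interval (the interval contains an integer), and both are proper prefixes of x's sign expansion, i.e. born earlier. So the game value is 15.
Game value = 15

15


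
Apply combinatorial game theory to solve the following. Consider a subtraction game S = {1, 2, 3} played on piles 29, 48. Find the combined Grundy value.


Subtraction set: {1, 2, 3}
For this subtraction set, G(n) = n mod 4 (period = max + 1 = 4).
Pile 1 (size 29): G(29) = 29 mod 4 = 1
Pile 2 (size 48): G(48) = 48 mod 4 = 0
Total Grundy value = XOR of all: 1 XOR 0 = 1

1


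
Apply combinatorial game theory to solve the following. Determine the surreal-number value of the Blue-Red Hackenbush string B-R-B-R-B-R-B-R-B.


Edges (from ground): B-R-B-R-B-R-B-R-B
By Berlekamp's sign-expansion rule, a Blue-Red Hackenbush stalk has the value of the surreal number whose sign sequence is the edge sequence with B -> + and R -> -.
Sign sequence: +-+-+-+-+
Trace the sign expansion in the surreal number tree, starting from 0:
Edge 1: B (sign +) -> bounds (0, +inf), value = 1
Edge 2: R (sign -) -> bounds (0, 1), value = 1/2
Edge 3: B (sign +) -> bounds (1/2, 1), value = 3/4
Edge 4: R (sign -) -> bounds (1/2, 3/4), value = 5/8
Edge 5: B (sign +) -> bounds (5/8, 3/4), value = 11/16
Edge 6: R (sign -) -> bounds (5/8, 11/16), value = 21/32
Edge 7: B (sign +) -> bounds (21/32, 11/16), value = 43/64
Edge 8: R (sign -) -> bounds (21/32, 43/64), value = 85/128
Edge 9: B (sign +) -> bounds (85/128, 43/64), value = 171/256
Game value = 171/256

171/256


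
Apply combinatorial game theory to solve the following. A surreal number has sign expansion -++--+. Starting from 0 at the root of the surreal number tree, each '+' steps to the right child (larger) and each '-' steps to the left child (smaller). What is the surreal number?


Sign expansion: -++--+
Rule: track bounds (lo, hi), initially (-inf, +inf). On '+', the current value becomes lo and we move to the simplest number in (value, hi): value + 1 if hi = +inf, otherwise the midpoint (value + hi)/2. On '-', the current value becomes hi and we move to value - 1 if lo = -inf, otherwise the midpoint (lo + value)/2.
Start at 0.
Step 1: sign = -, move left. Bounds: (-inf, 0). Value = -1
Step 2: sign = +, move right. Bounds: (-1, 0). Value = -1/2
Step 3: sign = +, move right. Bounds: (-1/2, 0). Value = -1/4
Step 4: sign = -, move left. Bounds: (-1/2, -1/4). Value = -3/8
Step 5: sign = -, move left. Bounds: (-1/2, -3/8). Value = -7/16
Step 6: sign = +, move right. Bounds: (-7/16, -3/8). Value = -13/32
The surreal number with sign expansion -++--+ is -13/32.

-13/32


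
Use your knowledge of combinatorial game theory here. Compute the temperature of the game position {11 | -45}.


The game is {11 | -45}, a switch {a | b} with numbers a > b.
Cooling {a | b} by t gives {a - t | b + t}, which stops being hot when a - t = b + t, i.e. at t = (a - b)/2. So the temperature of a switch is (a - b)/2.
Temperature = (Left option - Right option) / 2
= (11 - (-45)) / 2
= 56 / 2
= 28

28


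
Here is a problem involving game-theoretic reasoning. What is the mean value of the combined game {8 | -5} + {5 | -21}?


G1 = {8 | -5}, G2 = {5 | -21}
Each is a switch {a | b} with numbers a > b; its mean value is (a + b)/2, and mean value is additive over game sums: m(G1 + G2) = m(G1) + m(G2).
Mean of G1 = (8 + (-5))/2 = 3/2 = 3/2
Mean of G2 = (5 + (-21))/2 = -16/2 = -8
Mean of G1 + G2 = 3/2 + -8 = -13/2

-13/2


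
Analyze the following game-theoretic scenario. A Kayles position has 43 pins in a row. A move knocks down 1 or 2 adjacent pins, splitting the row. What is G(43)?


Kayles: a move removes 1 or 2 adjacent pins from a contiguous row.
Removing pins from a row of k leaves two independent rows (a, b) with a + b = k - 1 (one pin) or a + b = k - 2 (two pins); an end removal gives a = 0.
By Sprague-Grundy, G(k) = mex{ G(a) XOR G(b) } over all these splits. G(0) = 0.
G(1): splits (0,0):0^0=0 -> mex({0}) = 1
G(2): splits (0,1):0^1=1 (0,0):0^0=0 -> mex({0, 1}) = 2
G(3): splits (0,2):0^2=2 (1,1):1^1=0 (0,1):0^1=1 -> mex({0, 1, 2}) = 3
G(4): splits (0,3):0^3=3 (1,2):1^2=3 (0,2):0^2=2 (1,1):1^1=0 -> mex({0, 2, 3}) = 1
G(5): splits (0,4):0^1=1 (1,3):1^3=2 (2,2):2^2=0 (0,3):0^3=3 (1,2):1^2=3 -> mex({0, 1, 2, 3}) = 4
G(6) = mex({0, 1, 2, 4}) = 3
G(7) = mex({0, 1, 3, 4, 5}) = 2
G(8) = mex({0, 2, 3, 5, 6}) = 1
G(9) = mex({0, 1, 2, 3, 6, 7}) = 4
G(10) = mex({0, 1, 3, 4, 5, 7}) = 2
G(11) = mex({0, 1, 2, 3, 4, 5}) = 6
G(12) = mex({0, 1, 2, 3, 5, 6, 7}) = 4
G(13) = mex({0, 2, 3, 4, 6, 7}) = 1
G(14) = mex({0, 1, 4, 5, 6, 7}) = 2
G(15) = mex({0, 1, 2, 3, 4, 5, 6}) = 7
G(16) = mex({0, 2, 3, 5, 6, 7}) = 1
G(17) = mex({0, 1, 2, 3, 5, 6, 7}) = 4
G(18) = mex({0, 1, 2, 4, 5, 6}) = 3
G(19) = mex({0, 1, 3, 4, 5, 7}) = 2
G(20) = mex({0, 2, 3, 4, 5, 6, 7}) = 1
G(21) = mex({0, 1, 2, 3, 5, 6, 7}) = 4
G(22) = mex({0, 1, 2, 3, 4, 5, 7}) = 6
G(23) = mex({0, 1, 2, 3, 4, 5, 6}) = 7
G(24) = mex({0, 1, 2, 3, 5, 6, 7}) = 4
G(25) = mex({0, 2, 3, 4, 6, 7}) = 1
G(26) = mex({0, 1, 3, 4, 5, 6, 7}) = 2
G(27) = mex({0, 1, 2, 3, 4, 5, 6, 7}) = 8
G(28) = mex({0, 1, 2, 3, 4, 6, 7, 8}) = 5
G(29) = mex({0, 1, 2, 3, 5, 6, 7, 8, 9}) = 4
G(30) = mex({0, 1, 2, 3, 4, 5, 6, 9, 10}) = 7
G(31) = mex({0, 1, 3, 4, 5, 7, 10, 11}) = 2
G(32) = mex({0, 2, 3, 4, 5, 6, 7, 9, 11}) = 1
G(33) = mex({0, 1, 2, 3, 4, 5, 6, 7, 9, 12}) = 8
G(34) = mex({0, 1, 2, 3, 4, 5, 7, 8, 11, 12}) = 6
G(35) = mex({0, 1, 2, 3, 4, 5, 6, 8, 9, 10, 11}) = 7
G(36) = mex({0, 1, 2, 3, 5, 6, 7, 9, 10}) = 4
G(37) = mex({0, 2, 3, 4, 6, 7, 9, 10, 11, 12}) = 1
G(38) = mex({0, 1, 3, 4, 5, 6, 7, 9, 10, 11, 12}) = 2
G(39) = mex({0, 1, 2, 4, 5, 6, 7, 9, 10, 12, 14}) = 3
G(40) = mex({0, 2, 3, 4, 6, 7, 11, 12, 14}) = 1
G(41) = mex({0, 1, 2, 3, 5, 6, 7, 9, 10, 11, 12}) = 4
G(42) = mex({0, 1, 2, 3, 4, 5, 6, 9, 10}) = 7
G(43) = mex({0, 1, 3, 4, 5, 7, 9, 10, 12, 15}) = 2
Therefore G(43) = 2.

2


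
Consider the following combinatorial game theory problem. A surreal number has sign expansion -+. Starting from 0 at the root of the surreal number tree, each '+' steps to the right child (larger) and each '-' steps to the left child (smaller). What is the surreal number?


Sign expansion: -+
Rule: track bounds (lo, hi), initially (-inf, +inf). On '+', the current value becomes lo and we move to the simplest number in (value, hi): value + 1 if hi = +inf, otherwise the midpoint (value + hi)/2. On '-', the current value becomes hi and we move to value - 1 if lo = -inf, otherwise the midpoint (lo + value)/2.
Start at 0.
Step 1: sign = -, move left. Bounds: (-inf, 0). Value = -1
Step 2: sign = +, move right. Bounds: (-1, 0). Value = -1/2
The surreal number with sign expansion -+ is -1/2.

-1/2


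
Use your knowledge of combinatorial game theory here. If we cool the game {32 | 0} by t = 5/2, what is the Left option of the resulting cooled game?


Original game: {32 | 0} (a switch {a | b} with a > b).
Cooling by t (for t below the temperature (a - b)/2 = 16) taxes each move by t: {a | b} cooled by t is {a - t | b + t}.
Cooling amount: t = 5/2
Cooled Left option: 32 - 5/2 = 59/2
Cooled Right option: 0 + 5/2 = 5/2
Cooled game: {59/2 | 5/2}
Left option = 59/2

59/2


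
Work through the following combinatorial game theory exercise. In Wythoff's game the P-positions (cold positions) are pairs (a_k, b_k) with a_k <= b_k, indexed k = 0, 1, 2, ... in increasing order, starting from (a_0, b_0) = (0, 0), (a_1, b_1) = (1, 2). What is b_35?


By Wythoff's theorem, a_k = floor(k * phi) and b_k = floor(k * phi^2) = a_k + k, where phi = (1 + sqrt(5))/2 is the golden ratio.
phi = (1 + sqrt(5))/2 = 1.618034
phi^2 = phi + 1 = 2.618034
k = 35
k * phi^2 = 35 * 2.618034 = 91.631190
b_35 = floor(k * phi^2) = 91 (check: a_35 + k = 56 + 35 = 91)

91


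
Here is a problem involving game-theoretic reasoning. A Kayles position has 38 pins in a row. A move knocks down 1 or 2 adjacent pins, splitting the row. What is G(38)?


Kayles: a move removes 1 or 2 adjacent pins from a contiguous row.
Removing pins from a row of k leaves two independent rows (a, b) with a + b = k - 1 (one pin) or a + b = k - 2 (two pins); an end removal gives a = 0.
By Sprague-Grundy, G(k) = mex{ G(a) XOR G(b) } over all these splits. G(0) = 0.
G(1): splits (0,0):0^0=0 -> mex({0}) = 1
G(2): splits (0,1):0^1=1 (0,0):0^0=0 -> mex({0, 1}) = 2
G(3): splits (0,2):0^2=2 (1,1):1^1=0 (0,1):0^1=1 -> mex({0, 1, 2}) = 3
G(4): splits (0,3):0^3=3 (1,2):1^2=3 (0,2):0^2=2 (1,1):1^1=0 -> mex({0, 2, 3}) = 1
G(5): splits (0,4):0^1=1 (1,3):1^3=2 (2,2):2^2=0 (0,3):0^3=3 (1,2):1^2=3 -> mex({0, 1, 2, 3}) = 4
G(6) = mex({0, 1, 2, 4}) = 3
G(7) = mex({0, 1, 3, 4, 5}) = 2
G(8) = mex({0, 2, 3, 5, 6}) = 1
G(9) = mex({0, 1, 2, 3, 6, 7}) = 4
G(10) = mex({0, 1, 3, 4, 5, 7}) = 2
G(11) = mex({0, 1, 2, 3, 4, 5}) = 6
G(12) = mex({0, 1, 2, 3, 5, 6, 7}) = 4
G(13) = mex({0, 2, 3, 4, 6, 7}) = 1
G(14) = mex({0, 1, 4, 5, 6, 7}) = 2
G(15) = mex({0, 1, 2, 3, 4, 5, 6}) = 7
G(16) = mex({0, 2, 3, 5, 6, 7}) = 1
G(17) = mex({0, 1, 2, 3, 5, 6, 7}) = 4
G(18) = mex({0, 1, 2, 4, 5, 6}) = 3
G(19) = mex({0, 1, 3, 4, 5, 7}) = 2
G(20) = mex({0, 2, 3, 4, 5, 6, 7}) = 1
G(21) = mex({0, 1, 2, 3, 5, 6, 7}) = 4
G(22) = mex({0, 1, 2, 3, 4, 5, 7}) = 6
G(23) = mex({0, 1, 2, 3, 4, 5, 6}) = 7
G(24) = mex({0, 1, 2, 3, 5, 6, 7}) = 4
G(25) = mex({0, 2, 3, 4, 6, 7}) = 1
G(26) = mex({0, 1, 3, 4, 5, 6, 7}) = 2
G(27) = mex({0, 1, 2, 3, 4, 5, 6, 7}) = 8
G(28) = mex({0, 1, 2, 3, 4, 6, 7, 8}) = 5
G(29) = mex({0, 1, 2, 3, 5, 6, 7, 8, 9}) = 4
G(30) = mex({0, 1, 2, 3, 4, 5, 6, 9, 10}) = 7
G(31) = mex({0, 1, 3, 4, 5, 7, 10, 11}) = 2
G(32) = mex({0, 2, 3, 4, 5, 6, 7, 9, 11}) = 1
G(33) = mex({0, 1, 2, 3, 4, 5, 6, 7, 9, 12}) = 8
G(34) = mex({0, 1, 2, 3, 4, 5, 7, 8, 11, 12}) = 6
G(35) = mex({0, 1, 2, 3, 4, 5, 6, 8, 9, 10, 11}) = 7
G(36) = mex({0, 1, 2, 3, 5, 6, 7, 9, 10}) = 4
G(37) = mex({0, 2, 3, 4, 6, 7, 9, 10, 11, 12}) = 1
G(38) = mex({0, 1, 3, 4, 5, 6, 7, 9, 10, 11, 12}) = 2
Therefore G(38) = 2.

2


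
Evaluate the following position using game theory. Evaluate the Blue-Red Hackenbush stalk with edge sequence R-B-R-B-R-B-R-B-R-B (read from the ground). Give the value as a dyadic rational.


Edges (from ground): R-B-R-B-R-B-R-B-R-B
By Berlekamp's sign-expansion rule, a Blue-Red Hackenbush stalk has the value of the surreal number whose sign sequence is the edge sequence with B -> + and R -> -.
Sign sequence: -+-+-+-+-+
Trace the sign expansion in the surreal number tree, starting from 0:
Edge 1: R (sign -) -> bounds (-inf, 0), value = -1
Edge 2: B (sign +) -> bounds (-1, 0), value = -1/2
Edge 3: R (sign -) -> bounds (-1, -1/2), value = -3/4
Edge 4: B (sign +) -> bounds (-3/4, -1/2), value = -5/8
Edge 5: R (sign -) -> bounds (-3/4, -5/8), value = -11/16
Edge 6: B (sign +) -> bounds (-11/16, -5/8), value = -21/32
Edge 7: R (sign -) -> bounds (-11/16, -21/32), value = -43/64
Edge 8: B (sign +) -> bounds (-43/64, -21/32), value = -85/128
Edge 9: R (sign -) -> bounds (-43/64, -85/128), value = -171/256
Edge 10: B (sign +) -> bounds (-171/256, -85/128), value = -341/512
Game value = -341/512

-341/512


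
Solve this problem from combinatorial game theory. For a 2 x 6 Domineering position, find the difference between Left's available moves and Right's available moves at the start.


Board is 2 x 6 (rows x cols).
Left (vertical) placements: (rows-1) * cols = 1 * 6 = 6
Right (horizontal) placements: rows * (cols-1) = 2 * 5 = 10
Advantage = Left - Right = 6 - 10 = -4

-4


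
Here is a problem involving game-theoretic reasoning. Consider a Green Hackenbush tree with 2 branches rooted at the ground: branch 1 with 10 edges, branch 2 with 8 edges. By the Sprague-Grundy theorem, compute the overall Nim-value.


The tree has 2 branches from the ground vertex.
In Green Hackenbush, the Nim-value of a simple path of length k is k.
Branch 1: length 10, Nim-value = 10
Branch 2: length 8, Nim-value = 8
Total Nim-value = XOR of all branch values:
0 XOR 10 = 10
10 XOR 8 = 2
Nim-value of the tree = 2

2


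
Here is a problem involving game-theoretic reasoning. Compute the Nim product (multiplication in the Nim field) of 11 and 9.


Nim multiplication is bilinear over XOR: (u XOR v) * w = (u*w) XOR (v*w).
So we split each operand into its bit components and XOR the pairwise Nim products.
11 = 1 + 2 + 8 (as XOR of powers of 2).
9 = 1 + 8 (as XOR of powers of 2).
Using the standard Nim-product table on single bits:
  2*2 = 3,   2*4 = 8,   2*8 = 12,
  4*4 = 6,   4*8 = 11,  8*8 = 13,
and  1*x = x (identity), k*l = l*k (commutative).
Pairwise Nim products:
  1 * 1 = 1
  1 * 8 = 8
  2 * 1 = 2
  2 * 8 = 12
  8 * 1 = 8
  8 * 8 = 13
XOR them: 1 XOR 8 XOR 2 XOR 12 XOR 8 XOR 13 = 2.
Result: 11 * 9 = 2 (in Nim).

2


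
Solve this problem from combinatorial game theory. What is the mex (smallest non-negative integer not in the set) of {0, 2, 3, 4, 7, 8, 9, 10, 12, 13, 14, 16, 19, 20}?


Set = {0, 2, 3, 4, 7, 8, 9, 10, 12, 13, 14, 16, 19, 20}
0 is in the set.
1 is NOT in the set. This is the mex.
mex = 1

1


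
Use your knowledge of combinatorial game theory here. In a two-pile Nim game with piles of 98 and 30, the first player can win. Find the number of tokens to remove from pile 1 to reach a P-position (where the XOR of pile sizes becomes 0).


Piles: 98 and 30
Current XOR: 98 XOR 30 = 124 (non-zero, so this is an N-position).
To make the XOR zero, we need to find a move that balances the piles.
For pile 1 (size 98): target = 98 XOR 124 = 30
We reduce pile 1 from 98 to 30.
Tokens removed: 98 - 30 = 68
Verification: 30 XOR 30 = 0

68


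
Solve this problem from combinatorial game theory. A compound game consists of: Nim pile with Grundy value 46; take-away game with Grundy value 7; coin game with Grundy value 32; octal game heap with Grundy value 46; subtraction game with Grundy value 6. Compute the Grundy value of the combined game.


By the Sprague-Grundy theorem, the Grundy value of a sum of games is the XOR of individual Grundy values.
Nim pile: Grundy value = 46. Running XOR: 0 XOR 46 = 46
take-away game: Grundy value = 7. Running XOR: 46 XOR 7 = 41
coin game: Grundy value = 32. Running XOR: 41 XOR 32 = 9
octal game heap: Grundy value = 46. Running XOR: 9 XOR 46 = 39
subtraction game: Grundy value = 6. Running XOR: 39 XOR 6 = 33
The combined Grundy value is 33.

33


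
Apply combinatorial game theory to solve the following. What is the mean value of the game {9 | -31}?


Game = {9 | -31}, a switch {a | b} with numbers a > b.
Its thermograph has left wall a - t and right wall b + t, which meet at t = (a - b)/2, where both equal (a + b)/2. So the mast (mean value) is at (a + b)/2.
Mean = (9 + (-31))/2 = -22/2 = -11

-11


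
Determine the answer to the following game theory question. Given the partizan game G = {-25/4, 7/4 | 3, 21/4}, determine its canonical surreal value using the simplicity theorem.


Left options: {-25/4, 7/4}, max = 7/4
Right options: {3, 21/4}, min = 3
All options are numbers and max(Left) < min(Right), so by the simplicity theorem the value is the simplest (earliest-born) number strictly between 7/4 and 3.
The only integer strictly between 7/4 and 3 is 2.
No non-integer in the interval can be simpler: if x is a non-integer in the interval, then floor(x) or ceil(x) also lies in the interval (the interval contains an integer), and both are proper prefixes of x's sign expansion, i.e. born earlier. So the game value is 2.
Game value = 2

2


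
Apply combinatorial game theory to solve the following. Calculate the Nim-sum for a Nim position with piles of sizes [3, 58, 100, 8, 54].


We need the XOR (exclusive or) of all pile sizes.
After XOR-ing pile 1 (size 3): 0 XOR 3 = 3
After XOR-ing pile 2 (size 58): 3 XOR 58 = 57
After XOR-ing pile 3 (size 100): 57 XOR 100 = 93
After XOR-ing pile 4 (size 8): 93 XOR 8 = 85
After XOR-ing pile 5 (size 54): 85 XOR 54 = 99
The Nim-value of this position is 99.

99


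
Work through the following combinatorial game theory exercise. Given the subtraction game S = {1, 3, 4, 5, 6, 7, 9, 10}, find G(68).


The subtraction set is S = {1, 3, 4, 5, 6, 7, 9, 10}.
G(k) = mex{ G(k - s) : s in S, s <= k }. We compute iteratively: G(0) = 0.
G(1) = mex({0}) = 1
G(2) = mex({1}) = 0
G(3) = mex({0}) = 1
G(4) = mex({0, 1}) = 2
G(5) = mex({0, 1, 2}) = 3
G(6) = mex({0, 1, 3}) = 2
G(7) = mex({0, 1, 2}) = 3
G(8) = mex({0, 1, 2, 3}) = 4
G(9) = mex({0, 1, 2, 3, 4}) = 5
G(10) = mex({0, 1, 2, 3, 5}) = 4
G(11) = mex({0, 1, 2, 3, 4}) = 5
G(12) = mex({0, 1, 2, 3, 4, 5}) = 6
G(13) = mex({1, 2, 3, 4, 5, 6}) = 0
G(14) = mex({0, 2, 3, 4, 5}) = 1
G(15) = mex({1, 2, 3, 4, 5, 6}) = 0
G(16) = mex({0, 2, 3, 4, 5, 6}) = 1
G(17) = mex({0, 1, 3, 4, 5, 6}) = 2
G(18) = mex({0, 1, 2, 4, 5, 6}) = 3
G(19) = mex({0, 1, 3, 4, 5, 6}) = 2
G(20) = mex({0, 1, 2, 4, 5}) = 3
G(21) = mex({0, 1, 2, 3, 5, 6}) = 4
G(22) = mex({0, 1, 2, 3, 4, 6}) = 5
Observe that G(13)..G(22) = 0, 1, 0, 1, 2, 3, 2, 3, 4, 5 repeats G(0)..G(9) = 0, 1, 0, 1, 2, 3, 2, 3, 4, 5.
For k >= max(S) = 10, G(k) is determined by the previous 10 values G(k-10)..G(k-1); a window of 10 consecutive values has recurred shifted by 13, so by induction G(k + 13) = G(k) for all k >= 0: the sequence is periodic from the start with period 13.
One period: G(0..12) = 0, 1, 0, 1, 2, 3, 2, 3, 4, 5, 4, 5, 6.
68 mod 13 = 3, so G(68) = G(3) = 1.

1


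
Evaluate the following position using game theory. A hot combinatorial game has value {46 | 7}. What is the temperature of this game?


The game is {46 | 7}, a switch {a | b} with numbers a > b.
Cooling {a | b} by t gives {a - t | b + t}, which stops being hot when a - t = b + t, i.e. at t = (a - b)/2. So the temperature of a switch is (a - b)/2.
Temperature = (Left option - Right option) / 2
= (46 - (7)) / 2
= 39 / 2
= 39/2

39/2


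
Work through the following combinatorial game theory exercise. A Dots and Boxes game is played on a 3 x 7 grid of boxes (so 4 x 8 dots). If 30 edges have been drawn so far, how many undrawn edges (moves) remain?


Grid: 3 x 7 boxes, i.e. 4 rows and 8 columns of dots.
Horizontal edges: (rows + 1) * cols = 4 * 7 = 28
Vertical edges: rows * (cols + 1) = 3 * 8 = 24
Total edges: 28 + 24 = 52
Edges drawn: 30
Remaining: 52 - 30 = 22

22


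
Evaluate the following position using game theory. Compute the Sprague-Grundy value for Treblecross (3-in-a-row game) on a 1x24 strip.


Treblecross: place X on empty cells; 3-in-a-row wins.
Playing within two cells of an existing X lets the opponent win at once, so sensible play treats the cells i-2..i+2 around each X as dead. The player left with no safe cell loses, so this is a normal-play take-away game on strips of safe cells.
Placing X at cell i (0-indexed) of a strip of k safe cells leaves independent strips of sizes max(0, i-2) and max(0, k-i-3). Hence G(k) = mex{ G(max(0,i-2)) XOR G(max(0,k-i-3)) : 0 <= i < k }, with G(0) = 0.
G(1): splits (0,0):0^0=0 -> mex({0}) = 1
G(2): splits (0,0):0^0=0 -> mex({0}) = 1
G(3): splits (0,0):0^0=0 -> mex({0}) = 1
G(4): splits (0,1):0^1=1 (0,0):0^0=0 -> mex({0, 1}) = 2
G(5): splits (0,2):0^1=1 (0,1):0^1=1 (0,0):0^0=0 -> mex({0, 1}) = 2
G(6) = mex({1}) = 0
G(7) = mex({0, 1, 2}) = 3
G(8) = mex({0, 1, 2}) = 3
G(9) = mex({0, 2}) = 1
G(10) = mex({0, 2, 3}) = 1
G(11) = mex({0, 3}) = 1
G(12) = mex({1, 3}) = 0
G(13) = mex({0, 1, 2, 3}) = 4
G(14) = mex({0, 1, 2}) = 3
G(15) = mex({0, 1, 2}) = 3
G(16) = mex({0, 1, 2, 4}) = 3
G(17) = mex({0, 1, 3, 4}) = 2
G(18) = mex({0, 1, 3, 4}) = 2
G(19) = mex({0, 1, 3, 5}) = 2
G(20) = mex({0, 1, 2, 3, 5}) = 4
G(21) = mex({0, 1, 2, 3, 5}) = 4
G(22) = mex({1, 2, 6}) = 0
G(23) = mex({0, 1, 2, 3, 4, 6}) = 5
G(24) = mex({0, 1, 2, 3, 4}) = 5
Therefore G(24) = 5.

5


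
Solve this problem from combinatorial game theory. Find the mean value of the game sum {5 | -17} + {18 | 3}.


G1 = {5 | -17}, G2 = {18 | 3}
Each is a switch {a | b} with numbers a > b; its mean value is (a + b)/2, and mean value is additive over game sums: m(G1 + G2) = m(G1) + m(G2).
Mean of G1 = (5 + (-17))/2 = -12/2 = -6
Mean of G2 = (18 + (3))/2 = 21/2 = 21/2
Mean of G1 + G2 = -6 + 21/2 = 9/2

9/2


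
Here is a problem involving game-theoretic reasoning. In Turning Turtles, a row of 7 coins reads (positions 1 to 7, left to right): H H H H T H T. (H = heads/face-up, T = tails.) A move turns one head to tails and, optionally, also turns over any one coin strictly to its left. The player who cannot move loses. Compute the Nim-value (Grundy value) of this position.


Coins: H H H H T H T
Key fact: a single head at position k behaves exactly like a Nim heap of size k (turning it to T and optionally flipping a coin at j < k corresponds to moving the heap from k to j, or to 0), and heads combine as a disjunctive sum (two heads at the same place would cancel, matching j XOR j = 0). So the Nim-value is the XOR of the 1-indexed positions of the heads.
Face-up positions (1-indexed): [1, 2, 3, 4, 6]
XOR 0 with 1: 0 XOR 1 = 1
XOR 1 with 2: 1 XOR 2 = 3
XOR 3 with 3: 3 XOR 3 = 0
XOR 0 with 4: 0 XOR 4 = 4
XOR 4 with 6: 4 XOR 6 = 2
Nim-value = 2

2


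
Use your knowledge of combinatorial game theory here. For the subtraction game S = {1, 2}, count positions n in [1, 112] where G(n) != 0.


Subtraction set S = {1, 2}, so G(n) = n mod 3.
G(n) = 0 when n is a multiple of 3.
Multiples of 3 in [1, 112]: 37
N-positions (nonzero Grundy) = 112 - 37 = 75

75


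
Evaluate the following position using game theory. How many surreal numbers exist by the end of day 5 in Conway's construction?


Day 0: {|} = 0 is born. Count = 1.
Day n: the number of surreal numbers born by day n is 2^(n+1) - 1.
By day 0: 2^1 - 1 = 1
By day 1: 2^2 - 1 = 3
By day 2: 2^3 - 1 = 7
By day 3: 2^4 - 1 = 15
By day 4: 2^5 - 1 = 31
By day 5: 2^6 - 1 = 63
By day 5: 63 surreal numbers.

63


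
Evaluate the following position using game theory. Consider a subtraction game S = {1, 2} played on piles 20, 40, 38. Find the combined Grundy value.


Subtraction set: {1, 2}
For this subtraction set, G(n) = n mod 3 (period = max + 1 = 3).
Pile 1 (size 20): G(20) = 20 mod 3 = 2
Pile 2 (size 40): G(40) = 40 mod 3 = 1
Pile 3 (size 38): G(38) = 38 mod 3 = 2
Total Grundy value = XOR of all: 2 XOR 1 XOR 2 = 1

1


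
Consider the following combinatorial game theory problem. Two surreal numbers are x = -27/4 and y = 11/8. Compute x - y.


x = -27/4, y = 11/8
Converting to common denominator: 8
x = -54/8, y = 11/8
x - y = -27/4 - 11/8 = -65/8

-65/8


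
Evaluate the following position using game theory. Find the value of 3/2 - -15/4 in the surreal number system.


x = 3/2, y = -15/4
Converting to common denominator: 4
x = 6/4, y = -15/4
x - y = 3/2 - -15/4 = 21/4

21/4


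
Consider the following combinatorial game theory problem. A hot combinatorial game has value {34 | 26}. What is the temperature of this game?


The game is {34 | 26}, a switch {a | b} with numbers a > b.
Cooling {a | b} by t gives {a - t | b + t}, which stops being hot when a - t = b + t, i.e. at t = (a - b)/2. So the temperature of a switch is (a - b)/2.
Temperature = (Left option - Right option) / 2
= (34 - (26)) / 2
= 8 / 2
= 4

4


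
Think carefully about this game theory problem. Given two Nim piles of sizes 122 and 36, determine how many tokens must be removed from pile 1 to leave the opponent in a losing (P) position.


Piles: 122 and 36
Current XOR: 122 XOR 36 = 94 (non-zero, so this is an N-position).
To make the XOR zero, we need to find a move that balances the piles.
For pile 1 (size 122): target = 122 XOR 94 = 36
We reduce pile 1 from 122 to 36.
Tokens removed: 122 - 36 = 86
Verification: 36 XOR 36 = 0

86


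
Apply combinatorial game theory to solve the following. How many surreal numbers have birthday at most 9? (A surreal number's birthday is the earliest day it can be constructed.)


Day 0: {|} = 0 is born. Count = 1.
Day n: the number of surreal numbers born by day n is 2^(n+1) - 1.
By day 0: 2^1 - 1 = 1
By day 1: 2^2 - 1 = 3
By day 2: 2^3 - 1 = 7
By day 3: 2^4 - 1 = 15
By day 4: 2^5 - 1 = 31
By day 5: 2^6 - 1 = 63
By day 6: 2^7 - 1 = 127
By day 7: 2^8 - 1 = 255
By day 8: 2^9 - 1 = 511
By day 9: 2^10 - 1 = 1023
By day 9: 1023 surreal numbers.

1023


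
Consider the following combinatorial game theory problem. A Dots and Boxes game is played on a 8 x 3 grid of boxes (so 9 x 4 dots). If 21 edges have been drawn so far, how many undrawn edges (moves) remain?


Grid: 8 x 3 boxes, i.e. 9 rows and 4 columns of dots.
Horizontal edges: (rows + 1) * cols = 9 * 3 = 27
Vertical edges: rows * (cols + 1) = 8 * 4 = 32
Total edges: 27 + 32 = 59
Edges drawn: 21
Remaining: 59 - 21 = 38

38


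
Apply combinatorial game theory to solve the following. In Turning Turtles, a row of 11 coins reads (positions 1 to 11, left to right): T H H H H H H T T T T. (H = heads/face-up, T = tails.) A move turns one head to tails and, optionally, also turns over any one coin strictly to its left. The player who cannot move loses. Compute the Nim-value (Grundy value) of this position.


Coins: T H H H H H H T T T T
Key fact: a single head at position k behaves exactly like a Nim heap of size k (turning it to T and optionally flipping a coin at j < k corresponds to moving the heap from k to j, or to 0), and heads combine as a disjunctive sum (two heads at the same place would cancel, matching j XOR j = 0). So the Nim-value is the XOR of the 1-indexed positions of the heads.
Face-up positions (1-indexed): [2, 3, 4, 5, 6, 7]
XOR 0 with 2: 0 XOR 2 = 2
XOR 2 with 3: 2 XOR 3 = 1
XOR 1 with 4: 1 XOR 4 = 5
XOR 5 with 5: 5 XOR 5 = 0
XOR 0 with 6: 0 XOR 6 = 6
XOR 6 with 7: 6 XOR 7 = 1
Nim-value = 1

1


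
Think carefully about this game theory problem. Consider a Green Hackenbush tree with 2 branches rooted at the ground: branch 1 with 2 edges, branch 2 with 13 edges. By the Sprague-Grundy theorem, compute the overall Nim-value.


The tree has 2 branches from the ground vertex.
In Green Hackenbush, the Nim-value of a simple path of length k is k.
Branch 1: length 2, Nim-value = 2
Branch 2: length 13, Nim-value = 13
Total Nim-value = XOR of all branch values:
0 XOR 2 = 2
2 XOR 13 = 15
Nim-value of the tree = 15

15


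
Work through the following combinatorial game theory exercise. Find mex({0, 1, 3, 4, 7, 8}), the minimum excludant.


Set = {0, 1, 3, 4, 7, 8}
0 is in the set.
1 is in the set.
2 is NOT in the set. This is the mex.
mex = 2

2


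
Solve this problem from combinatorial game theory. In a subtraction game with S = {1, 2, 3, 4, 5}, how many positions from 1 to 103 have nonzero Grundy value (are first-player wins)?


Subtraction set S = {1, 2, 3, 4, 5}, so G(n) = n mod 6.
G(n) = 0 when n is a multiple of 6.
Multiples of 6 in [1, 103]: 17
N-positions (nonzero Grundy) = 103 - 17 = 86

86


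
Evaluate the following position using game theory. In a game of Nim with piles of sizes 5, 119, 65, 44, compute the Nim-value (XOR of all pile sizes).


We need the XOR (exclusive or) of all pile sizes.
After XOR-ing pile 1 (size 5): 0 XOR 5 = 5
After XOR-ing pile 2 (size 119): 5 XOR 119 = 114
After XOR-ing pile 3 (size 65): 114 XOR 65 = 51
After XOR-ing pile 4 (size 44): 51 XOR 44 = 31
The Nim-value of this position is 31.

31


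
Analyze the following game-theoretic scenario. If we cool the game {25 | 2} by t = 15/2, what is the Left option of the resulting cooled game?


Original game: {25 | 2} (a switch {a | b} with a > b).
Cooling by t (for t below the temperature (a - b)/2 = 23/2) taxes each move by t: {a | b} cooled by t is {a - t | b + t}.
Cooling amount: t = 15/2
Cooled Left option: 25 - 15/2 = 35/2
Cooled Right option: 2 + 15/2 = 19/2
Cooled game: {35/2 | 19/2}
Left option = 35/2

35/2


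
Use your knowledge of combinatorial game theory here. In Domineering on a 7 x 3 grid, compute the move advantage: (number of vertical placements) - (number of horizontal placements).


Board is 7 x 3 (rows x cols).
Left (vertical) placements: (rows-1) * cols = 6 * 3 = 18
Right (horizontal) placements: rows * (cols-1) = 7 * 2 = 14
Advantage = Left - Right = 18 - 14 = 4

4


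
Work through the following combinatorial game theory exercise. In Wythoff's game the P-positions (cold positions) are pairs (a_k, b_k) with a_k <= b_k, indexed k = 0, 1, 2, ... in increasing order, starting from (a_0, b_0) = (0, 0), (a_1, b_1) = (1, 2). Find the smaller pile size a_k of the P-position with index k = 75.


By Wythoff's theorem, a_k = floor(k * phi) and b_k = floor(k * phi^2) = a_k + k, where phi = (1 + sqrt(5))/2 is the golden ratio.
phi = (1 + sqrt(5))/2 = 1.618034
k = 75
k * phi = 75 * 1.618034 = 121.352549
a_75 = floor(k * phi) = 121

121


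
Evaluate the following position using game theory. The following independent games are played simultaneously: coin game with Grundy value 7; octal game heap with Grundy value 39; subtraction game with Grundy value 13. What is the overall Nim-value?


By the Sprague-Grundy theorem, the Grundy value of a sum of games is the XOR of individual Grundy values.
coin game: Grundy value = 7. Running XOR: 0 XOR 7 = 7
octal game heap: Grundy value = 39. Running XOR: 7 XOR 39 = 32
subtraction game: Grundy value = 13. Running XOR: 32 XOR 13 = 45
The combined Grundy value is 45.

45


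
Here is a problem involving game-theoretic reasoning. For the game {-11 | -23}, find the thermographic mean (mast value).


Game = {-11 | -23}, a switch {a | b} with numbers a > b.
Its thermograph has left wall a - t and right wall b + t, which meet at t = (a - b)/2, where both equal (a + b)/2. So the mast (mean value) is at (a + b)/2.
Mean = (-11 + (-23))/2 = -34/2 = -17

-17


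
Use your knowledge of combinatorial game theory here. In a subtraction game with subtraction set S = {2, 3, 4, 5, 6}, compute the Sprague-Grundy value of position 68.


The subtraction set is S = {2, 3, 4, 5, 6}.
G(k) = mex{ G(k - s) : s in S, s <= k }. We compute iteratively: G(0) = 0.
G(1) = mex({}) = 0
G(2) = mex({0}) = 1
G(3) = mex({0}) = 1
G(4) = mex({0, 1}) = 2
G(5) = mex({0, 1}) = 2
G(6) = mex({0, 1, 2}) = 3
G(7) = mex({0, 1, 2}) = 3
G(8) = mex({1, 2, 3}) = 0
G(9) = mex({1, 2, 3}) = 0
G(10) = mex({0, 2, 3}) = 1
G(11) = mex({0, 2, 3}) = 1
G(12) = mex({0, 1, 3}) = 2
G(13) = mex({0, 1, 3}) = 2
Observe that G(8)..G(13) = 0, 0, 1, 1, 2, 2 repeats G(0)..G(5) = 0, 0, 1, 1, 2, 2.
For k >= max(S) = 6, G(k) is determined by the previous 6 values G(k-6)..G(k-1); a window of 6 consecutive values has recurred shifted by 8, so by induction G(k + 8) = G(k) for all k >= 0: the sequence is periodic from the start with period 8.
One period: G(0..7) = 0, 0, 1, 1, 2, 2, 3, 3.
68 mod 8 = 4, so G(68) = G(4) = 2.

2


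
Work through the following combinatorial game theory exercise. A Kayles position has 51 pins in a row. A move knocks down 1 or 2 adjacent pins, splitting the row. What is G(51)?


Kayles: a move removes 1 or 2 adjacent pins from a contiguous row.
Removing pins from a row of k leaves two independent rows (a, b) with a + b = k - 1 (one pin) or a + b = k - 2 (two pins); an end removal gives a = 0.
By Sprague-Grundy, G(k) = mex{ G(a) XOR G(b) } over all these splits. G(0) = 0.
G(1): splits (0,0):0^0=0 -> mex({0}) = 1
G(2): splits (0,1):0^1=1 (0,0):0^0=0 -> mex({0, 1}) = 2
G(3): splits (0,2):0^2=2 (1,1):1^1=0 (0,1):0^1=1 -> mex({0, 1, 2}) = 3
G(4): splits (0,3):0^3=3 (1,2):1^2=3 (0,2):0^2=2 (1,1):1^1=0 -> mex({0, 2, 3}) = 1
G(5): splits (0,4):0^1=1 (1,3):1^3=2 (2,2):2^2=0 (0,3):0^3=3 (1,2):1^2=3 -> mex({0, 1, 2, 3}) = 4
G(6) = mex({0, 1, 2, 4}) = 3
G(7) = mex({0, 1, 3, 4, 5}) = 2
G(8) = mex({0, 2, 3, 5, 6}) = 1
G(9) = mex({0, 1, 2, 3, 6, 7}) = 4
G(10) = mex({0, 1, 3, 4, 5, 7}) = 2
G(11) = mex({0, 1, 2, 3, 4, 5}) = 6
G(12) = mex({0, 1, 2, 3, 5, 6, 7}) = 4
G(13) = mex({0, 2, 3, 4, 6, 7}) = 1
G(14) = mex({0, 1, 4, 5, 6, 7}) = 2
G(15) = mex({0, 1, 2, 3, 4, 5, 6}) = 7
G(16) = mex({0, 2, 3, 5, 6, 7}) = 1
G(17) = mex({0, 1, 2, 3, 5, 6, 7}) = 4
G(18) = mex({0, 1, 2, 4, 5, 6}) = 3
G(19) = mex({0, 1, 3, 4, 5, 7}) = 2
G(20) = mex({0, 2, 3, 4, 5, 6, 7}) = 1
G(21) = mex({0, 1, 2, 3, 5, 6, 7}) = 4
G(22) = mex({0, 1, 2, 3, 4, 5, 7}) = 6
G(23) = mex({0, 1, 2, 3, 4, 5, 6}) = 7
G(24) = mex({0, 1, 2, 3, 5, 6, 7}) = 4
G(25) = mex({0, 2, 3, 4, 6, 7}) = 1
G(26) = mex({0, 1, 3, 4, 5, 6, 7}) = 2
G(27) = mex({0, 1, 2, 3, 4, 5, 6, 7}) = 8
G(28) = mex({0, 1, 2, 3, 4, 6, 7, 8}) = 5
G(29) = mex({0, 1, 2, 3, 5, 6, 7, 8, 9}) = 4
G(30) = mex({0, 1, 2, 3, 4, 5, 6, 9, 10}) = 7
G(31) = mex({0, 1, 3, 4, 5, 7, 10, 11}) = 2
G(32) = mex({0, 2, 3, 4, 5, 6, 7, 9, 11}) = 1
G(33) = mex({0, 1, 2, 3, 4, 5, 6, 7, 9, 12}) = 8
G(34) = mex({0, 1, 2, 3, 4, 5, 7, 8, 11, 12}) = 6
G(35) = mex({0, 1, 2, 3, 4, 5, 6, 8, 9, 10, 11}) = 7
G(36) = mex({0, 1, 2, 3, 5, 6, 7, 9, 10}) = 4
G(37) = mex({0, 2, 3, 4, 6, 7, 9, 10, 11, 12}) = 1
G(38) = mex({0, 1, 3, 4, 5, 6, 7, 9, 10, 11, 12}) = 2
G(39) = mex({0, 1, 2, 4, 5, 6, 7, 9, 10, 12, 14}) = 3
G(40) = mex({0, 2, 3, 4, 6, 7, 11, 12, 14}) = 1
G(41) = mex({0, 1, 2, 3, 5, 6, 7, 9, 10, 11, 12}) = 4
G(42) = mex({0, 1, 2, 3, 4, 5, 6, 9, 10}) = 7
G(43) = mex({0, 1, 3, 4, 5, 7, 9, 10, 12, 15}) = 2
G(44) = mex({0, 2, 3, 4, 5, 6, 7, 9, 10, 12, 15}) = 1
G(45) = mex({0, 1, 2, 3, 4, 5, 6, 7, 9, 10, 12, 14}) = 8
G(46) = mex({0, 1, 3, 4, 5, 7, 8, 11, 12, 14}) = 2
G(47) = mex({0, 1, 2, 3, 4, 5, 6, 8, 9, 10, 11, 12}) = 7
G(48) = mex({0, 1, 2, 3, 5, 6, 7, 9, 10}) = 4
G(49) = mex({0, 2, 3, 4, 6, 7, 9, 10, 11, 12, 15}) = 1
G(50) = mex({0, 1, 4, 5, 6, 7, 9, 11, 12, 14, 15}) = 2
G(51) = mex({0, 1, 2, 3, 4, 5, 6, 7, 9, 12, 14, 15}) = 8
Therefore G(51) = 8.

8


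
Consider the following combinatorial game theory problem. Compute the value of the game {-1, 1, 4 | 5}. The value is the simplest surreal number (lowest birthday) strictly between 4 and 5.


Left options: {-1, 1, 4}, max = 4
Right options: {5}, min = 5
All options are numbers and max(Left) < min(Right), so by the simplicity theorem the value is the simplest (earliest-born) number strictly between 4 and 5.
No integer lies strictly between 4 and 5, so the value is the dyadic rational m/2^k in the interval with the smallest k (then m odd); search k = 1, 2, ...:
Denominator 2: 9/2 lies strictly between 4 and 5 -- found.
The simplest number in the interval is 9/2.
Game value = 9/2

9/2


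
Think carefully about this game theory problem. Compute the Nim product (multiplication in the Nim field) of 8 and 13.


Nim multiplication is bilinear over XOR: (u XOR v) * w = (u*w) XOR (v*w).
So we split each operand into its bit components and XOR the pairwise Nim products.
8 = 8 (as XOR of powers of 2).
13 = 1 + 4 + 8 (as XOR of powers of 2).
Using the standard Nim-product table on single bits:
  2*2 = 3,   2*4 = 8,   2*8 = 12,
  4*4 = 6,   4*8 = 11,  8*8 = 13,
and  1*x = x (identity), k*l = l*k (commutative).
Pairwise Nim products:
  8 * 1 = 8
  8 * 4 = 11
  8 * 8 = 13
XOR them: 8 XOR 11 XOR 13 = 14.
Result: 8 * 13 = 14 (in Nim).

14
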